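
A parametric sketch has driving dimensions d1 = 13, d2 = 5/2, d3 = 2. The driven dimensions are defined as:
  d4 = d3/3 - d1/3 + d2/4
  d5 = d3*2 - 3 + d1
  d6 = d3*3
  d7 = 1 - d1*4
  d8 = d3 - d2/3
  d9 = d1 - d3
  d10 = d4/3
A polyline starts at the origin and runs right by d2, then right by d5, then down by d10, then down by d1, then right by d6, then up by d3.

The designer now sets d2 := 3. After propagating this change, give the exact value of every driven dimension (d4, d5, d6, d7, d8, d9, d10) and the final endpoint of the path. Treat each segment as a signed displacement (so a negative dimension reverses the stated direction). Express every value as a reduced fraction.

d4 = -35/12
d5 = 14
d6 = 6
d7 = -51
d8 = 1
d9 = 11
d10 = -35/36
endpoint = (23, -361/36)

Apply edit: d2 := 3
  d4 = d3/3 - d1/3 + d2/4 = -35/12
  d5 = d3*2 - 3 + d1 = 14
  d6 = d3*3 = 6
  d7 = 1 - d1*4 = -51
  d8 = d3 - d2/3 = 1
  d9 = d1 - d3 = 11
  d10 = d4/3 = -35/36
Walk from origin (0, 0):
  seg 1: right by d2 = 3 → (3, 0)
  seg 2: right by d5 = 14 → (17, 0)
  seg 3: down by d10 = -35/36 → (17, 35/36)
  seg 4: down by d1 = 13 → (17, -433/36)
  seg 5: right by d6 = 6 → (23, -433/36)
  seg 6: up by d3 = 2 → (23, -361/36)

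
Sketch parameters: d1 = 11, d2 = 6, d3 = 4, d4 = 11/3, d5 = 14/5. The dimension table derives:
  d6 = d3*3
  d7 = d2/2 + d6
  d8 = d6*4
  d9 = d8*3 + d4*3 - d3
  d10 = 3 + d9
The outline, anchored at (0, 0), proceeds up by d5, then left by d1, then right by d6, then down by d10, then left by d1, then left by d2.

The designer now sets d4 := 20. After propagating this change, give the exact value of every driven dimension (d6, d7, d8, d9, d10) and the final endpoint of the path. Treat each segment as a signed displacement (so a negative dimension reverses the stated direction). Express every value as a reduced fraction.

d6 = 12
d7 = 15
d8 = 48
d9 = 200
d10 = 203
endpoint = (-16, -1001/5)

Apply edit: d4 := 20
  d6 = d3*3 = 12
  d7 = d2/2 + d6 = 15
  d8 = d6*4 = 48
  d9 = d8*3 + d4*3 - d3 = 200
  d10 = 3 + d9 = 203
Walk from origin (0, 0):
  seg 1: up by d5 = 14/5 → (0, 14/5)
  seg 2: left by d1 = 11 → (-11, 14/5)
  seg 3: right by d6 = 12 → (1, 14/5)
  seg 4: down by d10 = 203 → (1, -1001/5)
  seg 5: left by d1 = 11 → (-10, -1001/5)
  seg 6: left by d2 = 6 → (-16, -1001/5)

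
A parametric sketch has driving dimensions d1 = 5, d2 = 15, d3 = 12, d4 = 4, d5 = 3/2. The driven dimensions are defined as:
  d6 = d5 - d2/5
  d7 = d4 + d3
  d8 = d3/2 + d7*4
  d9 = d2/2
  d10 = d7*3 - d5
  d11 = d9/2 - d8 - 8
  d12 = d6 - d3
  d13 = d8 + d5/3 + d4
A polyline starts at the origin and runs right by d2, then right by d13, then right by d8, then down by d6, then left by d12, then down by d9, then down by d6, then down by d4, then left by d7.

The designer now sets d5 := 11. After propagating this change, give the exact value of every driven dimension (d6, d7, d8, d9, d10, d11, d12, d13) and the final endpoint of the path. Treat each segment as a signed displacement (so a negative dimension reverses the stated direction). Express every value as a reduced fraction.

d6 = 8
d7 = 16
d8 = 70
d9 = 15/2
d10 = 37
d11 = -297/4
d12 = -4
d13 = 233/3
endpoint = (452/3, -55/2)

Apply edit: d5 := 11
  d6 = d5 - d2/5 = 8
  d7 = d4 + d3 = 16
  d8 = d3/2 + d7*4 = 70
  d9 = d2/2 = 15/2
  d10 = d7*3 - d5 = 37
  d11 = d9/2 - d8 - 8 = -297/4
  d12 = d6 - d3 = -4
  d13 = d8 + d5/3 + d4 = 233/3
Walk from origin (0, 0):
  seg 1: right by d2 = 15 → (15, 0)
  seg 2: right by d13 = 233/3 → (278/3, 0)
  seg 3: right by d8 = 70 → (488/3, 0)
  seg 4: down by d6 = 8 → (488/3, -8)
  seg 5: left by d12 = -4 → (500/3, -8)
  seg 6: down by d9 = 15/2 → (500/3, -31/2)
  seg 7: down by d6 = 8 → (500/3, -47/2)
  seg 8: down by d4 = 4 → (500/3, -55/2)
  seg 9: left by d7 = 16 → (452/3, -55/2)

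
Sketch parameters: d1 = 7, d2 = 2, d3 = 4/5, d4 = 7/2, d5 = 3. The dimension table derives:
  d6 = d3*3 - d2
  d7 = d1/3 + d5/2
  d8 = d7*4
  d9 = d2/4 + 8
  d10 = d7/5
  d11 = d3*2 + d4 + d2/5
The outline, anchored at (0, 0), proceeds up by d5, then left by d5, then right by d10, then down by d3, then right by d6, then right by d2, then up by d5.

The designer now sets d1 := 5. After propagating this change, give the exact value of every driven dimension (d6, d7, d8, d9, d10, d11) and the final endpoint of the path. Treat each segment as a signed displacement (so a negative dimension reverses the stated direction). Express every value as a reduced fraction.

d6 = 2/5
d7 = 19/6
d8 = 38/3
d9 = 17/2
d10 = 19/30
d11 = 11/2
endpoint = (1/30, 26/5)

Apply edit: d1 := 5
  d6 = d3*3 - d2 = 2/5
  d7 = d1/3 + d5/2 = 19/6
  d8 = d7*4 = 38/3
  d9 = d2/4 + 8 = 17/2
  d10 = d7/5 = 19/30
  d11 = d3*2 + d4 + d2/5 = 11/2
Walk from origin (0, 0):
  seg 1: up by d5 = 3 → (0, 3)
  seg 2: left by d5 = 3 → (-3, 3)
  seg 3: right by d10 = 19/30 → (-71/30, 3)
  seg 4: down by d3 = 4/5 → (-71/30, 11/5)
  seg 5: right by d6 = 2/5 → (-59/30, 11/5)
  seg 6: right by d2 = 2 → (1/30, 11/5)
  seg 7: up by d5 = 3 → (1/30, 26/5)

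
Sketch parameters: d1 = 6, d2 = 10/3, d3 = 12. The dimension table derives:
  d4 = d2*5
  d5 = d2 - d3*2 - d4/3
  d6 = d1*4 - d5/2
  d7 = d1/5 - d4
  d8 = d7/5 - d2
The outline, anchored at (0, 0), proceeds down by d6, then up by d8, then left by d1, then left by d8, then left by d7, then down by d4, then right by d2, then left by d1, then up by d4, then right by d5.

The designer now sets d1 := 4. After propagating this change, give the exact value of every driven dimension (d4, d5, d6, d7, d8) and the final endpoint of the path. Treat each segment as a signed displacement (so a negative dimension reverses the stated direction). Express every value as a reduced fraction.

d4 = 50/3
d5 = -236/9
d6 = 262/9
d7 = -238/15
d8 = -488/75
endpoint = (-1916/225, -8014/225)

Apply edit: d1 := 4
  d4 = d2*5 = 50/3
  d5 = d2 - d3*2 - d4/3 = -236/9
  d6 = d1*4 - d5/2 = 262/9
  d7 = d1/5 - d4 = -238/15
  d8 = d7/5 - d2 = -488/75
Walk from origin (0, 0):
  seg 1: down by d6 = 262/9 → (0, -262/9)
  seg 2: up by d8 = -488/75 → (0, -8014/225)
  seg 3: left by d1 = 4 → (-4, -8014/225)
  seg 4: left by d8 = -488/75 → (188/75, -8014/225)
  seg 5: left by d7 = -238/15 → (1378/75, -8014/225)
  seg 6: down by d4 = 50/3 → (1378/75, -11764/225)
  seg 7: right by d2 = 10/3 → (1628/75, -11764/225)
  seg 8: left by d1 = 4 → (1328/75, -11764/225)
  seg 9: up by d4 = 50/3 → (1328/75, -8014/225)
  seg 10: right by d5 = -236/9 → (-1916/225, -8014/225)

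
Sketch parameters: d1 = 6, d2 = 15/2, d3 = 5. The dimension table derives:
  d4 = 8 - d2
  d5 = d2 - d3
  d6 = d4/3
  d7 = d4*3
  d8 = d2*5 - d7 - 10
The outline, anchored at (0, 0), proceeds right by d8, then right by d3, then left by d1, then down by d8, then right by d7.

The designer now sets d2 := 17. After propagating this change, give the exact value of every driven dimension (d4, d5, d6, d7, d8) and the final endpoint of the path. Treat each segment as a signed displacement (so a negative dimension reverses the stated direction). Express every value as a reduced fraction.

Apply edit: d2 := 17
  d4 = 8 - d2 = -9
  d5 = d2 - d3 = 12
  d6 = d4/3 = -3
  d7 = d4*3 = -27
  d8 = d2*5 - d7 - 10 = 102
Walk from origin (0, 0):
  seg 1: right by d8 = 102 → (102, 0)
  seg 2: right by d3 = 5 → (107, 0)
  seg 3: left by d1 = 6 → (101, 0)
  seg 4: down by d8 = 102 → (101, -102)
  seg 5: right by d7 = -27 → (74, -102)

d4 = -9
d5 = 12
d6 = -3
d7 = -27
d8 = 102
endpoint = (74, -102)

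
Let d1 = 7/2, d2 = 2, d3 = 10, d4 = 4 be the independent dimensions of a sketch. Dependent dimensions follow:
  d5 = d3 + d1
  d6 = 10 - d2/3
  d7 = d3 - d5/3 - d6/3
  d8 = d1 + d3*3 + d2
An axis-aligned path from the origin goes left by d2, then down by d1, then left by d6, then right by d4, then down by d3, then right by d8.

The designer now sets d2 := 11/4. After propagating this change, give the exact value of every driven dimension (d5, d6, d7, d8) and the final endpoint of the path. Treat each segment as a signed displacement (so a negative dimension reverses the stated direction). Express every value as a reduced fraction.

d5 = 27/2
d6 = 109/12
d7 = 89/36
d8 = 145/4
endpoint = (341/12, -27/2)

Apply edit: d2 := 11/4
  d5 = d3 + d1 = 27/2
  d6 = 10 - d2/3 = 109/12
  d7 = d3 - d5/3 - d6/3 = 89/36
  d8 = d1 + d3*3 + d2 = 145/4
Walk from origin (0, 0):
  seg 1: left by d2 = 11/4 → (-11/4, 0)
  seg 2: down by d1 = 7/2 → (-11/4, -7/2)
  seg 3: left by d6 = 109/12 → (-71/6, -7/2)
  seg 4: right by d4 = 4 → (-47/6, -7/2)
  seg 5: down by d3 = 10 → (-47/6, -27/2)
  seg 6: right by d8 = 145/4 → (341/12, -27/2)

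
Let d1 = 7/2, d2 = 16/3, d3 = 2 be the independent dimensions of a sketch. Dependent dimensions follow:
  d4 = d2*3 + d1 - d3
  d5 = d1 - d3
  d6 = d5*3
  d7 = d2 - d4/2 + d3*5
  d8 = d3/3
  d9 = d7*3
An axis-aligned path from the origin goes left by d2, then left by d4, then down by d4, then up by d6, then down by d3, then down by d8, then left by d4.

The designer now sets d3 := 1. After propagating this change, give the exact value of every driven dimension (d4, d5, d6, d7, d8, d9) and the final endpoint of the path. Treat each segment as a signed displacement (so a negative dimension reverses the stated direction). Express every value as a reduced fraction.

d4 = 37/2
d5 = 5/2
d6 = 15/2
d7 = 13/12
d8 = 1/3
d9 = 13/4
endpoint = (-127/3, -37/3)

Apply edit: d3 := 1
  d4 = d2*3 + d1 - d3 = 37/2
  d5 = d1 - d3 = 5/2
  d6 = d5*3 = 15/2
  d7 = d2 - d4/2 + d3*5 = 13/12
  d8 = d3/3 = 1/3
  d9 = d7*3 = 13/4
Walk from origin (0, 0):
  seg 1: left by d2 = 16/3 → (-16/3, 0)
  seg 2: left by d4 = 37/2 → (-143/6, 0)
  seg 3: down by d4 = 37/2 → (-143/6, -37/2)
  seg 4: up by d6 = 15/2 → (-143/6, -11)
  seg 5: down by d3 = 1 → (-143/6, -12)
  seg 6: down by d8 = 1/3 → (-143/6, -37/3)
  seg 7: left by d4 = 37/2 → (-127/3, -37/3)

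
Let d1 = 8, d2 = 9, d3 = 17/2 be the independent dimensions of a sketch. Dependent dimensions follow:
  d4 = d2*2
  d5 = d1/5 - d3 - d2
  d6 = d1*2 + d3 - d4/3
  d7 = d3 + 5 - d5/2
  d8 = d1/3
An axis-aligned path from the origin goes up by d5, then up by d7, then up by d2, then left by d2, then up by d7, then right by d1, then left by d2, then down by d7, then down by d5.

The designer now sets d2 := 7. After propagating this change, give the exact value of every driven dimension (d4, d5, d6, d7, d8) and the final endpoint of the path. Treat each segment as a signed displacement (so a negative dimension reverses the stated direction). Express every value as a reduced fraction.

Apply edit: d2 := 7
  d4 = d2*2 = 14
  d5 = d1/5 - d3 - d2 = -139/10
  d6 = d1*2 + d3 - d4/3 = 119/6
  d7 = d3 + 5 - d5/2 = 409/20
  d8 = d1/3 = 8/3
Walk from origin (0, 0):
  seg 1: up by d5 = -139/10 → (0, -139/10)
  seg 2: up by d7 = 409/20 → (0, 131/20)
  seg 3: up by d2 = 7 → (0, 271/20)
  seg 4: left by d2 = 7 → (-7, 271/20)
  seg 5: up by d7 = 409/20 → (-7, 34)
  seg 6: right by d1 = 8 → (1, 34)
  seg 7: left by d2 = 7 → (-6, 34)
  seg 8: down by d7 = 409/20 → (-6, 271/20)
  seg 9: down by d5 = -139/10 → (-6, 549/20)

d4 = 14
d5 = -139/10
d6 = 119/6
d7 = 409/20
d8 = 8/3
endpoint = (-6, 549/20)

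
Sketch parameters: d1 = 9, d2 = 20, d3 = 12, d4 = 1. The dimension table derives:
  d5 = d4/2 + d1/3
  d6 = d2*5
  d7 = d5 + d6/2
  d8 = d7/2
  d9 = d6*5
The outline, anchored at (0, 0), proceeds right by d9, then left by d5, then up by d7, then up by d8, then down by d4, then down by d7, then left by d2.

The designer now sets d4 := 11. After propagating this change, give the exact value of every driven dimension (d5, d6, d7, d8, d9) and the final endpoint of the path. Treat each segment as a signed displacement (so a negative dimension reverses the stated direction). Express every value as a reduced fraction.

Apply edit: d4 := 11
  d5 = d4/2 + d1/3 = 17/2
  d6 = d2*5 = 100
  d7 = d5 + d6/2 = 117/2
  d8 = d7/2 = 117/4
  d9 = d6*5 = 500
Walk from origin (0, 0):
  seg 1: right by d9 = 500 → (500, 0)
  seg 2: left by d5 = 17/2 → (983/2, 0)
  seg 3: up by d7 = 117/2 → (983/2, 117/2)
  seg 4: up by d8 = 117/4 → (983/2, 351/4)
  seg 5: down by d4 = 11 → (983/2, 307/4)
  seg 6: down by d7 = 117/2 → (983/2, 73/4)
  seg 7: left by d2 = 20 → (943/2, 73/4)

d5 = 17/2
d6 = 100
d7 = 117/2
d8 = 117/4
d9 = 500
endpoint = (943/2, 73/4)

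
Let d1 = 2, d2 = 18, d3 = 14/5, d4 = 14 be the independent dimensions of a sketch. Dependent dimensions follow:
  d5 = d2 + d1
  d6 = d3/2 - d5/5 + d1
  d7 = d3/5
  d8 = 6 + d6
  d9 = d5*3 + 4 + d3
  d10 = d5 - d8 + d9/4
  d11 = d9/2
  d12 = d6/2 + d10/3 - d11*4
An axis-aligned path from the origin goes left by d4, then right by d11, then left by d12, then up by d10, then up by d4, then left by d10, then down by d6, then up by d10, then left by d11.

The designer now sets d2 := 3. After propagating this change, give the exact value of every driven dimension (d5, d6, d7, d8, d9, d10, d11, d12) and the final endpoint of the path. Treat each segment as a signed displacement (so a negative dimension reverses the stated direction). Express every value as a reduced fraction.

d5 = 5
d6 = 12/5
d7 = 14/25
d8 = 42/5
d9 = 109/5
d10 = 41/20
d11 = 109/10
d12 = -2503/60
endpoint = (77/3, 157/10)

Apply edit: d2 := 3
  d5 = d2 + d1 = 5
  d6 = d3/2 - d5/5 + d1 = 12/5
  d7 = d3/5 = 14/25
  d8 = 6 + d6 = 42/5
  d9 = d5*3 + 4 + d3 = 109/5
  d10 = d5 - d8 + d9/4 = 41/20
  d11 = d9/2 = 109/10
  d12 = d6/2 + d10/3 - d11*4 = -2503/60
Walk from origin (0, 0):
  seg 1: left by d4 = 14 → (-14, 0)
  seg 2: right by d11 = 109/10 → (-31/10, 0)
  seg 3: left by d12 = -2503/60 → (2317/60, 0)
  seg 4: up by d10 = 41/20 → (2317/60, 41/20)
  seg 5: up by d4 = 14 → (2317/60, 321/20)
  seg 6: left by d10 = 41/20 → (1097/30, 321/20)
  seg 7: down by d6 = 12/5 → (1097/30, 273/20)
  seg 8: up by d10 = 41/20 → (1097/30, 157/10)
  seg 9: left by d11 = 109/10 → (77/3, 157/10)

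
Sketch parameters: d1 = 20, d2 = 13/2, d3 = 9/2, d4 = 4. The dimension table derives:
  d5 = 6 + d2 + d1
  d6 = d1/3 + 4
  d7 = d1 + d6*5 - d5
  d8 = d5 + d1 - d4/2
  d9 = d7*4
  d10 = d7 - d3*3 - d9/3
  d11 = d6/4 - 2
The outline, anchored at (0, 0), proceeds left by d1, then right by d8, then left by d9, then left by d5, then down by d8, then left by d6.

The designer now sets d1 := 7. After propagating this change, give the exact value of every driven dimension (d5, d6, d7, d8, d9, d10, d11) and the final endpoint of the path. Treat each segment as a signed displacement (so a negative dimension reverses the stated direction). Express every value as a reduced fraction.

d5 = 39/2
d6 = 19/3
d7 = 115/6
d8 = 49/2
d9 = 230/3
d10 = -179/9
d11 = -5/12
endpoint = (-85, -49/2)

Apply edit: d1 := 7
  d5 = 6 + d2 + d1 = 39/2
  d6 = d1/3 + 4 = 19/3
  d7 = d1 + d6*5 - d5 = 115/6
  d8 = d5 + d1 - d4/2 = 49/2
  d9 = d7*4 = 230/3
  d10 = d7 - d3*3 - d9/3 = -179/9
  d11 = d6/4 - 2 = -5/12
Walk from origin (0, 0):
  seg 1: left by d1 = 7 → (-7, 0)
  seg 2: right by d8 = 49/2 → (35/2, 0)
  seg 3: left by d9 = 230/3 → (-355/6, 0)
  seg 4: left by d5 = 39/2 → (-236/3, 0)
  seg 5: down by d8 = 49/2 → (-236/3, -49/2)
  seg 6: left by d6 = 19/3 → (-85, -49/2)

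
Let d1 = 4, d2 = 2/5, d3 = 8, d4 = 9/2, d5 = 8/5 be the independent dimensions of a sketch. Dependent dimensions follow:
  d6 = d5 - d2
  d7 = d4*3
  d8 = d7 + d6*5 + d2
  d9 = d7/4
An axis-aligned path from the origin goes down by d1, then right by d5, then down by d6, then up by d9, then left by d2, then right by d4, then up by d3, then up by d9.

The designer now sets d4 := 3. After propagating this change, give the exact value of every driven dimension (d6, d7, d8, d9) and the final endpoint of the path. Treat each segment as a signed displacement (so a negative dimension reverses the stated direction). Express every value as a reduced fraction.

Apply edit: d4 := 3
  d6 = d5 - d2 = 6/5
  d7 = d4*3 = 9
  d8 = d7 + d6*5 + d2 = 77/5
  d9 = d7/4 = 9/4
Walk from origin (0, 0):
  seg 1: down by d1 = 4 → (0, -4)
  seg 2: right by d5 = 8/5 → (8/5, -4)
  seg 3: down by d6 = 6/5 → (8/5, -26/5)
  seg 4: up by d9 = 9/4 → (8/5, -59/20)
  seg 5: left by d2 = 2/5 → (6/5, -59/20)
  seg 6: right by d4 = 3 → (21/5, -59/20)
  seg 7: up by d3 = 8 → (21/5, 101/20)
  seg 8: up by d9 = 9/4 → (21/5, 73/10)

d6 = 6/5
d7 = 9
d8 = 77/5
d9 = 9/4
endpoint = (21/5, 73/10)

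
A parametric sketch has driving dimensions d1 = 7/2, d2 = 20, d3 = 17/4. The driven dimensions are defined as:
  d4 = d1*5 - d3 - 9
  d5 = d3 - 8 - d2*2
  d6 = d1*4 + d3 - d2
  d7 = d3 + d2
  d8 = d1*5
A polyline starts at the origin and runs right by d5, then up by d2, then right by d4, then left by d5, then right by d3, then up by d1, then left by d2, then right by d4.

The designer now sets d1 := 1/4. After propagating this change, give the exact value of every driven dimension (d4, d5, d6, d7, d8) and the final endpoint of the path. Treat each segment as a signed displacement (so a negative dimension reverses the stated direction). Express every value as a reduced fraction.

Apply edit: d1 := 1/4
  d4 = d1*5 - d3 - 9 = -12
  d5 = d3 - 8 - d2*2 = -175/4
  d6 = d1*4 + d3 - d2 = -59/4
  d7 = d3 + d2 = 97/4
  d8 = d1*5 = 5/4
Walk from origin (0, 0):
  seg 1: right by d5 = -175/4 → (-175/4, 0)
  seg 2: up by d2 = 20 → (-175/4, 20)
  seg 3: right by d4 = -12 → (-223/4, 20)
  seg 4: left by d5 = -175/4 → (-12, 20)
  seg 5: right by d3 = 17/4 → (-31/4, 20)
  seg 6: up by d1 = 1/4 → (-31/4, 81/4)
  seg 7: left by d2 = 20 → (-111/4, 81/4)
  seg 8: right by d4 = -12 → (-159/4, 81/4)

d4 = -12
d5 = -175/4
d6 = -59/4
d7 = 97/4
d8 = 5/4
endpoint = (-159/4, 81/4)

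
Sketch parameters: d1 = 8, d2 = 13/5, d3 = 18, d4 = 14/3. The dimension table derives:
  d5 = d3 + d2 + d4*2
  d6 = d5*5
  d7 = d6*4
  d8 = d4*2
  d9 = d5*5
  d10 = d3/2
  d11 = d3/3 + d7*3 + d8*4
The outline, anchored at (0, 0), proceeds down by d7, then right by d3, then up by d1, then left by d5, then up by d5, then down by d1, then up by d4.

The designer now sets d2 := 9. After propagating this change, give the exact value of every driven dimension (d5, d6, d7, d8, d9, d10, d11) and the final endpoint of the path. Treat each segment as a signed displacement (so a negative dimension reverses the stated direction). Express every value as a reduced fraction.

d5 = 109/3
d6 = 545/3
d7 = 2180/3
d8 = 28/3
d9 = 545/3
d10 = 9
d11 = 6670/3
endpoint = (-55/3, -2057/3)

Apply edit: d2 := 9
  d5 = d3 + d2 + d4*2 = 109/3
  d6 = d5*5 = 545/3
  d7 = d6*4 = 2180/3
  d8 = d4*2 = 28/3
  d9 = d5*5 = 545/3
  d10 = d3/2 = 9
  d11 = d3/3 + d7*3 + d8*4 = 6670/3
Walk from origin (0, 0):
  seg 1: down by d7 = 2180/3 → (0, -2180/3)
  seg 2: right by d3 = 18 → (18, -2180/3)
  seg 3: up by d1 = 8 → (18, -2156/3)
  seg 4: left by d5 = 109/3 → (-55/3, -2156/3)
  seg 5: up by d5 = 109/3 → (-55/3, -2047/3)
  seg 6: down by d1 = 8 → (-55/3, -2071/3)
  seg 7: up by d4 = 14/3 → (-55/3, -2057/3)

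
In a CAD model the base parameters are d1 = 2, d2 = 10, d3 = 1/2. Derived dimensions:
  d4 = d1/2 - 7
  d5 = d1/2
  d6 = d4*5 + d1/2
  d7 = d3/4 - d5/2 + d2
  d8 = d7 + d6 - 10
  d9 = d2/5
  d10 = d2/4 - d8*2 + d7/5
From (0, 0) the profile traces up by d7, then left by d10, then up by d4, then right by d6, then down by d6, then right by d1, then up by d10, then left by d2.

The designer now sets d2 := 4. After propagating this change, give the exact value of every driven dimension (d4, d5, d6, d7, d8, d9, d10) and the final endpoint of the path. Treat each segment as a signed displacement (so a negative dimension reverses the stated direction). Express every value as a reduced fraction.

Apply edit: d2 := 4
  d4 = d1/2 - 7 = -6
  d5 = d1/2 = 1
  d6 = d4*5 + d1/2 = -29
  d7 = d3/4 - d5/2 + d2 = 29/8
  d8 = d7 + d6 - 10 = -283/8
  d9 = d2/5 = 4/5
  d10 = d2/4 - d8*2 + d7/5 = 2899/40
Walk from origin (0, 0):
  seg 1: up by d7 = 29/8 → (0, 29/8)
  seg 2: left by d10 = 2899/40 → (-2899/40, 29/8)
  seg 3: up by d4 = -6 → (-2899/40, -19/8)
  seg 4: right by d6 = -29 → (-4059/40, -19/8)
  seg 5: down by d6 = -29 → (-4059/40, 213/8)
  seg 6: right by d1 = 2 → (-3979/40, 213/8)
  seg 7: up by d10 = 2899/40 → (-3979/40, 991/10)
  seg 8: left by d2 = 4 → (-4139/40, 991/10)

d4 = -6
d5 = 1
d6 = -29
d7 = 29/8
d8 = -283/8
d9 = 4/5
d10 = 2899/40
endpoint = (-4139/40, 991/10)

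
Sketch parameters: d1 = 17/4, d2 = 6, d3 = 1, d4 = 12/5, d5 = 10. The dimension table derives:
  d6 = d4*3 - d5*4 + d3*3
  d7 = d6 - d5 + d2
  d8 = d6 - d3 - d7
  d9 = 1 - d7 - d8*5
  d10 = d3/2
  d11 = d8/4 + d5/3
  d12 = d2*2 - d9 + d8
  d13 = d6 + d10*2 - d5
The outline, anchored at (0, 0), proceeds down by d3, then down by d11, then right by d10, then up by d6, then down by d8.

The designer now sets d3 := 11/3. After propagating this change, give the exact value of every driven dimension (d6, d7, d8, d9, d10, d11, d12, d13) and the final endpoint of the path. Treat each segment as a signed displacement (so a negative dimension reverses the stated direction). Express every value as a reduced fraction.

d6 = -109/5
d7 = -129/5
d8 = 1/3
d9 = 377/15
d10 = 11/6
d11 = 41/12
d12 = -64/5
d13 = -422/15
endpoint = (11/6, -1753/60)

Apply edit: d3 := 11/3
  d6 = d4*3 - d5*4 + d3*3 = -109/5
  d7 = d6 - d5 + d2 = -129/5
  d8 = d6 - d3 - d7 = 1/3
  d9 = 1 - d7 - d8*5 = 377/15
  d10 = d3/2 = 11/6
  d11 = d8/4 + d5/3 = 41/12
  d12 = d2*2 - d9 + d8 = -64/5
  d13 = d6 + d10*2 - d5 = -422/15
Walk from origin (0, 0):
  seg 1: down by d3 = 11/3 → (0, -11/3)
  seg 2: down by d11 = 41/12 → (0, -85/12)
  seg 3: right by d10 = 11/6 → (11/6, -85/12)
  seg 4: up by d6 = -109/5 → (11/6, -1733/60)
  seg 5: down by d8 = 1/3 → (11/6, -1753/60)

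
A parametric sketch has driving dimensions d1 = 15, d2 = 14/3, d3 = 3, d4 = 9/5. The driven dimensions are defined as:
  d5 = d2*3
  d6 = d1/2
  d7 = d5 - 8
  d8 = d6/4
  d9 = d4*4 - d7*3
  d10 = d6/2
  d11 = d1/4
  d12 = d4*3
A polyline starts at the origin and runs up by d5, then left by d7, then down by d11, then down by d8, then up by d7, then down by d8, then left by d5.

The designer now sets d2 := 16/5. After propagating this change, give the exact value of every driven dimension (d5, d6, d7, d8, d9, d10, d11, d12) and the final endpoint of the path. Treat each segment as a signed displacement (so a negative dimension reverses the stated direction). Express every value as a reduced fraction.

Apply edit: d2 := 16/5
  d5 = d2*3 = 48/5
  d6 = d1/2 = 15/2
  d7 = d5 - 8 = 8/5
  d8 = d6/4 = 15/8
  d9 = d4*4 - d7*3 = 12/5
  d10 = d6/2 = 15/4
  d11 = d1/4 = 15/4
  d12 = d4*3 = 27/5
Walk from origin (0, 0):
  seg 1: up by d5 = 48/5 → (0, 48/5)
  seg 2: left by d7 = 8/5 → (-8/5, 48/5)
  seg 3: down by d11 = 15/4 → (-8/5, 117/20)
  seg 4: down by d8 = 15/8 → (-8/5, 159/40)
  seg 5: up by d7 = 8/5 → (-8/5, 223/40)
  seg 6: down by d8 = 15/8 → (-8/5, 37/10)
  seg 7: left by d5 = 48/5 → (-56/5, 37/10)

d5 = 48/5
d6 = 15/2
d7 = 8/5
d8 = 15/8
d9 = 12/5
d10 = 15/4
d11 = 15/4
d12 = 27/5
endpoint = (-56/5, 37/10)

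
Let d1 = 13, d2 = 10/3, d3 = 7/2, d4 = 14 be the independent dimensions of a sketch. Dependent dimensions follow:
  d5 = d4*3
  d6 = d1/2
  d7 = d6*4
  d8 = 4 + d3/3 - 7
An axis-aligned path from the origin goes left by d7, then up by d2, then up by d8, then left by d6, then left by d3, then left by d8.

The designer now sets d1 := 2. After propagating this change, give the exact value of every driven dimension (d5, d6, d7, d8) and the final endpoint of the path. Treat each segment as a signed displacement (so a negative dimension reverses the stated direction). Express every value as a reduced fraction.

d5 = 42
d6 = 1
d7 = 4
d8 = -11/6
endpoint = (-20/3, 3/2)

Apply edit: d1 := 2
  d5 = d4*3 = 42
  d6 = d1/2 = 1
  d7 = d6*4 = 4
  d8 = 4 + d3/3 - 7 = -11/6
Walk from origin (0, 0):
  seg 1: left by d7 = 4 → (-4, 0)
  seg 2: up by d2 = 10/3 → (-4, 10/3)
  seg 3: up by d8 = -11/6 → (-4, 3/2)
  seg 4: left by d6 = 1 → (-5, 3/2)
  seg 5: left by d3 = 7/2 → (-17/2, 3/2)
  seg 6: left by d8 = -11/6 → (-20/3, 3/2)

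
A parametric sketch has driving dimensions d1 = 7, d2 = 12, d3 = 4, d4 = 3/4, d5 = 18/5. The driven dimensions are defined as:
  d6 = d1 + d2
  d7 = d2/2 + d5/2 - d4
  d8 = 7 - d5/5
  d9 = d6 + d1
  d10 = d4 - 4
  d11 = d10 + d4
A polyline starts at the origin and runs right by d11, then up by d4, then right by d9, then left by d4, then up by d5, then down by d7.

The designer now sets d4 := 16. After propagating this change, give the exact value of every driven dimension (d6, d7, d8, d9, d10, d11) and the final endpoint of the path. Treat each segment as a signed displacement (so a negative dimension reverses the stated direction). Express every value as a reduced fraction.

Apply edit: d4 := 16
  d6 = d1 + d2 = 19
  d7 = d2/2 + d5/2 - d4 = -41/5
  d8 = 7 - d5/5 = 157/25
  d9 = d6 + d1 = 26
  d10 = d4 - 4 = 12
  d11 = d10 + d4 = 28
Walk from origin (0, 0):
  seg 1: right by d11 = 28 → (28, 0)
  seg 2: up by d4 = 16 → (28, 16)
  seg 3: right by d9 = 26 → (54, 16)
  seg 4: left by d4 = 16 → (38, 16)
  seg 5: up by d5 = 18/5 → (38, 98/5)
  seg 6: down by d7 = -41/5 → (38, 139/5)

d6 = 19
d7 = -41/5
d8 = 157/25
d9 = 26
d10 = 12
d11 = 28
endpoint = (38, 139/5)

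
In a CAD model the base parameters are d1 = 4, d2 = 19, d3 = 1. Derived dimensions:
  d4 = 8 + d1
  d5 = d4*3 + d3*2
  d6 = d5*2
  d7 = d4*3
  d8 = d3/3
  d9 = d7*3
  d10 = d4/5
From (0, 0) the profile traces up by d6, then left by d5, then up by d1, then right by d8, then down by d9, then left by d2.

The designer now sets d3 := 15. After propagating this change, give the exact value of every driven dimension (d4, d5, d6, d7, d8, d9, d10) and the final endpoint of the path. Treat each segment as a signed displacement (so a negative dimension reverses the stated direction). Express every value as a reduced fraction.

Apply edit: d3 := 15
  d4 = 8 + d1 = 12
  d5 = d4*3 + d3*2 = 66
  d6 = d5*2 = 132
  d7 = d4*3 = 36
  d8 = d3/3 = 5
  d9 = d7*3 = 108
  d10 = d4/5 = 12/5
Walk from origin (0, 0):
  seg 1: up by d6 = 132 → (0, 132)
  seg 2: left by d5 = 66 → (-66, 132)
  seg 3: up by d1 = 4 → (-66, 136)
  seg 4: right by d8 = 5 → (-61, 136)
  seg 5: down by d9 = 108 → (-61, 28)
  seg 6: left by d2 = 19 → (-80, 28)

d4 = 12
d5 = 66
d6 = 132
d7 = 36
d8 = 5
d9 = 108
d10 = 12/5
endpoint = (-80, 28)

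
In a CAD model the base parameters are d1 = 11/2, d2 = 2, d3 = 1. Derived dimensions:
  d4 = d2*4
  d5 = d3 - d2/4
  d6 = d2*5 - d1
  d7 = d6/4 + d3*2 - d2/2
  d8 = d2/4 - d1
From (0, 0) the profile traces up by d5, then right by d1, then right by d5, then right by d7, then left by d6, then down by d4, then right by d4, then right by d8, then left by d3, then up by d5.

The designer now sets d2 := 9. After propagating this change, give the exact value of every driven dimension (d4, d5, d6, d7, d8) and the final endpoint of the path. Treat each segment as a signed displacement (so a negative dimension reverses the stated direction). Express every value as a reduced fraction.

d4 = 36
d5 = -5/4
d6 = 79/2
d7 = 59/8
d8 = -13/4
endpoint = (31/8, -77/2)

Apply edit: d2 := 9
  d4 = d2*4 = 36
  d5 = d3 - d2/4 = -5/4
  d6 = d2*5 - d1 = 79/2
  d7 = d6/4 + d3*2 - d2/2 = 59/8
  d8 = d2/4 - d1 = -13/4
Walk from origin (0, 0):
  seg 1: up by d5 = -5/4 → (0, -5/4)
  seg 2: right by d1 = 11/2 → (11/2, -5/4)
  seg 3: right by d5 = -5/4 → (17/4, -5/4)
  seg 4: right by d7 = 59/8 → (93/8, -5/4)
  seg 5: left by d6 = 79/2 → (-223/8, -5/4)
  seg 6: down by d4 = 36 → (-223/8, -149/4)
  seg 7: right by d4 = 36 → (65/8, -149/4)
  seg 8: right by d8 = -13/4 → (39/8, -149/4)
  seg 9: left by d3 = 1 → (31/8, -149/4)
  seg 10: up by d5 = -5/4 → (31/8, -77/2)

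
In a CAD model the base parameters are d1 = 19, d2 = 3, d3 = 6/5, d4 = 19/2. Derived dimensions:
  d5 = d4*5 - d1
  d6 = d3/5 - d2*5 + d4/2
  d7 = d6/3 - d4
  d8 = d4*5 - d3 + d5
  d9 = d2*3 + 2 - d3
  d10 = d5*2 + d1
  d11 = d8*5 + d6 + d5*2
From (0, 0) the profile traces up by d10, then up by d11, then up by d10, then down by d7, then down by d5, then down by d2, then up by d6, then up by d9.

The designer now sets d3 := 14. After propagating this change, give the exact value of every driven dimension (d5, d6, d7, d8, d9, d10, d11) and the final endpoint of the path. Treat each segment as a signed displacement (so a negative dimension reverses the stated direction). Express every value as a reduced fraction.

d5 = 57/2
d6 = -149/20
d7 = -719/60
d8 = 62
d9 = -3
d10 = 76
d11 = 7191/20
endpoint = (0, 5779/12)

Apply edit: d3 := 14
  d5 = d4*5 - d1 = 57/2
  d6 = d3/5 - d2*5 + d4/2 = -149/20
  d7 = d6/3 - d4 = -719/60
  d8 = d4*5 - d3 + d5 = 62
  d9 = d2*3 + 2 - d3 = -3
  d10 = d5*2 + d1 = 76
  d11 = d8*5 + d6 + d5*2 = 7191/20
Walk from origin (0, 0):
  seg 1: up by d10 = 76 → (0, 76)
  seg 2: up by d11 = 7191/20 → (0, 8711/20)
  seg 3: up by d10 = 76 → (0, 10231/20)
  seg 4: down by d7 = -719/60 → (0, 7853/15)
  seg 5: down by d5 = 57/2 → (0, 14851/30)
  seg 6: down by d2 = 3 → (0, 14761/30)
  seg 7: up by d6 = -149/20 → (0, 5815/12)
  seg 8: up by d9 = -3 → (0, 5779/12)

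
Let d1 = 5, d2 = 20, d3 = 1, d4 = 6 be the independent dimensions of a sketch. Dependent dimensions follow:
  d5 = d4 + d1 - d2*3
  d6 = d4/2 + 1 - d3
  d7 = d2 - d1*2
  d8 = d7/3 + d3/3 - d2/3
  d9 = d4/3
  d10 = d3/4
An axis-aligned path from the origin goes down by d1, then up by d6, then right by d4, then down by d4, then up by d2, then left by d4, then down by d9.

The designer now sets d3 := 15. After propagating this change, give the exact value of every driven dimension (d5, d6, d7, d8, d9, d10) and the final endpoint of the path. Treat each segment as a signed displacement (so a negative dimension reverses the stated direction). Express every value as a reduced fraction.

Apply edit: d3 := 15
  d5 = d4 + d1 - d2*3 = -49
  d6 = d4/2 + 1 - d3 = -11
  d7 = d2 - d1*2 = 10
  d8 = d7/3 + d3/3 - d2/3 = 5/3
  d9 = d4/3 = 2
  d10 = d3/4 = 15/4
Walk from origin (0, 0):
  seg 1: down by d1 = 5 → (0, -5)
  seg 2: up by d6 = -11 → (0, -16)
  seg 3: right by d4 = 6 → (6, -16)
  seg 4: down by d4 = 6 → (6, -22)
  seg 5: up by d2 = 20 → (6, -2)
  seg 6: left by d4 = 6 → (0, -2)
  seg 7: down by d9 = 2 → (0, -4)

d5 = -49
d6 = -11
d7 = 10
d8 = 5/3
d9 = 2
d10 = 15/4
endpoint = (0, -4)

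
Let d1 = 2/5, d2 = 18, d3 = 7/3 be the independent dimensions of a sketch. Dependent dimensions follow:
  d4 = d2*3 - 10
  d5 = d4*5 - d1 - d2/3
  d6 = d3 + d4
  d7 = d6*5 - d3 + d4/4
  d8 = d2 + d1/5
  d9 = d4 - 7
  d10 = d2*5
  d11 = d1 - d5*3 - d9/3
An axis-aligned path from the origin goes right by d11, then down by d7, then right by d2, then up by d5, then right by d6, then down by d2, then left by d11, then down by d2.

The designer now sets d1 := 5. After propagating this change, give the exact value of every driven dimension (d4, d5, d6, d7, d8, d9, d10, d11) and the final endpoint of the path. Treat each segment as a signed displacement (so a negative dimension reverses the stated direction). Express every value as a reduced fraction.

Apply edit: d1 := 5
  d4 = d2*3 - 10 = 44
  d5 = d4*5 - d1 - d2/3 = 209
  d6 = d3 + d4 = 139/3
  d7 = d6*5 - d3 + d4/4 = 721/3
  d8 = d2 + d1/5 = 19
  d9 = d4 - 7 = 37
  d10 = d2*5 = 90
  d11 = d1 - d5*3 - d9/3 = -1903/3
Walk from origin (0, 0):
  seg 1: right by d11 = -1903/3 → (-1903/3, 0)
  seg 2: down by d7 = 721/3 → (-1903/3, -721/3)
  seg 3: right by d2 = 18 → (-1849/3, -721/3)
  seg 4: up by d5 = 209 → (-1849/3, -94/3)
  seg 5: right by d6 = 139/3 → (-570, -94/3)
  seg 6: down by d2 = 18 → (-570, -148/3)
  seg 7: left by d11 = -1903/3 → (193/3, -148/3)
  seg 8: down by d2 = 18 → (193/3, -202/3)

d4 = 44
d5 = 209
d6 = 139/3
d7 = 721/3
d8 = 19
d9 = 37
d10 = 90
d11 = -1903/3
endpoint = (193/3, -202/3)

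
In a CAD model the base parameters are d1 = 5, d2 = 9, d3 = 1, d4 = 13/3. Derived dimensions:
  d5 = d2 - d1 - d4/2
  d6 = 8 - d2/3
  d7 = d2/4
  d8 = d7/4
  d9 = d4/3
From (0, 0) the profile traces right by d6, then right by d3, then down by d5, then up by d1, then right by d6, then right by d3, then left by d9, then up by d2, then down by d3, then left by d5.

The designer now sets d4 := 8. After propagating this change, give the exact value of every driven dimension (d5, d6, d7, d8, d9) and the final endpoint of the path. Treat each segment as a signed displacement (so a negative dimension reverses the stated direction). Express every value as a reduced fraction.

d5 = 0
d6 = 5
d7 = 9/4
d8 = 9/16
d9 = 8/3
endpoint = (28/3, 13)

Apply edit: d4 := 8
  d5 = d2 - d1 - d4/2 = 0
  d6 = 8 - d2/3 = 5
  d7 = d2/4 = 9/4
  d8 = d7/4 = 9/16
  d9 = d4/3 = 8/3
Walk from origin (0, 0):
  seg 1: right by d6 = 5 → (5, 0)
  seg 2: right by d3 = 1 → (6, 0)
  seg 3: down by d5 = 0 → (6, 0)
  seg 4: up by d1 = 5 → (6, 5)
  seg 5: right by d6 = 5 → (11, 5)
  seg 6: right by d3 = 1 → (12, 5)
  seg 7: left by d9 = 8/3 → (28/3, 5)
  seg 8: up by d2 = 9 → (28/3, 14)
  seg 9: down by d3 = 1 → (28/3, 13)
  seg 10: left by d5 = 0 → (28/3, 13)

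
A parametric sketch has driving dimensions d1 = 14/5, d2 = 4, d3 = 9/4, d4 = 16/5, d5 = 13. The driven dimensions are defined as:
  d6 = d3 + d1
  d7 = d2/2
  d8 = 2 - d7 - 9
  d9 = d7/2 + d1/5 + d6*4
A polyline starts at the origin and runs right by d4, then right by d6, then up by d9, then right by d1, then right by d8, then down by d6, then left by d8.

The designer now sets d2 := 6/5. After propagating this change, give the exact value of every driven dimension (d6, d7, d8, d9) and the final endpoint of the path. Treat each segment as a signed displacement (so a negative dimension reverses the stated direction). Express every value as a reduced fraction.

d6 = 101/20
d7 = 3/5
d8 = -38/5
d9 = 1053/50
endpoint = (221/20, 1601/100)

Apply edit: d2 := 6/5
  d6 = d3 + d1 = 101/20
  d7 = d2/2 = 3/5
  d8 = 2 - d7 - 9 = -38/5
  d9 = d7/2 + d1/5 + d6*4 = 1053/50
Walk from origin (0, 0):
  seg 1: right by d4 = 16/5 → (16/5, 0)
  seg 2: right by d6 = 101/20 → (33/4, 0)
  seg 3: up by d9 = 1053/50 → (33/4, 1053/50)
  seg 4: right by d1 = 14/5 → (221/20, 1053/50)
  seg 5: right by d8 = -38/5 → (69/20, 1053/50)
  seg 6: down by d6 = 101/20 → (69/20, 1601/100)
  seg 7: left by d8 = -38/5 → (221/20, 1601/100)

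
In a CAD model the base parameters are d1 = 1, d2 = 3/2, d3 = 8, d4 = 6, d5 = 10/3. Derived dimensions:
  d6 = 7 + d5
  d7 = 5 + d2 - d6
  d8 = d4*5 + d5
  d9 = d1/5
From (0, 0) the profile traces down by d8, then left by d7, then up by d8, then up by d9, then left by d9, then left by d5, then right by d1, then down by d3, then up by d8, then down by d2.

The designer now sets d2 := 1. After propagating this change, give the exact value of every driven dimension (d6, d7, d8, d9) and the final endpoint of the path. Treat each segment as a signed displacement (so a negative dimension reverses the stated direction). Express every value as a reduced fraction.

Apply edit: d2 := 1
  d6 = 7 + d5 = 31/3
  d7 = 5 + d2 - d6 = -13/3
  d8 = d4*5 + d5 = 100/3
  d9 = d1/5 = 1/5
Walk from origin (0, 0):
  seg 1: down by d8 = 100/3 → (0, -100/3)
  seg 2: left by d7 = -13/3 → (13/3, -100/3)
  seg 3: up by d8 = 100/3 → (13/3, 0)
  seg 4: up by d9 = 1/5 → (13/3, 1/5)
  seg 5: left by d9 = 1/5 → (62/15, 1/5)
  seg 6: left by d5 = 10/3 → (4/5, 1/5)
  seg 7: right by d1 = 1 → (9/5, 1/5)
  seg 8: down by d3 = 8 → (9/5, -39/5)
  seg 9: up by d8 = 100/3 → (9/5, 383/15)
  seg 10: down by d2 = 1 → (9/5, 368/15)

d6 = 31/3
d7 = -13/3
d8 = 100/3
d9 = 1/5
endpoint = (9/5, 368/15)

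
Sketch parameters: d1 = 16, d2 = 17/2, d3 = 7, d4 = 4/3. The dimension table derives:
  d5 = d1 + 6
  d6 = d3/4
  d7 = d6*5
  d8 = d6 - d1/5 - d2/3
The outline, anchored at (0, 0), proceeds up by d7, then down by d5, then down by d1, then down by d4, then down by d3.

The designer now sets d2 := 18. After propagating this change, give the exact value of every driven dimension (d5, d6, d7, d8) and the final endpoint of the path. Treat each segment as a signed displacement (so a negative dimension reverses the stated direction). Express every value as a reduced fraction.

Apply edit: d2 := 18
  d5 = d1 + 6 = 22
  d6 = d3/4 = 7/4
  d7 = d6*5 = 35/4
  d8 = d6 - d1/5 - d2/3 = -149/20
Walk from origin (0, 0):
  seg 1: up by d7 = 35/4 → (0, 35/4)
  seg 2: down by d5 = 22 → (0, -53/4)
  seg 3: down by d1 = 16 → (0, -117/4)
  seg 4: down by d4 = 4/3 → (0, -367/12)
  seg 5: down by d3 = 7 → (0, -451/12)

d5 = 22
d6 = 7/4
d7 = 35/4
d8 = -149/20
endpoint = (0, -451/12)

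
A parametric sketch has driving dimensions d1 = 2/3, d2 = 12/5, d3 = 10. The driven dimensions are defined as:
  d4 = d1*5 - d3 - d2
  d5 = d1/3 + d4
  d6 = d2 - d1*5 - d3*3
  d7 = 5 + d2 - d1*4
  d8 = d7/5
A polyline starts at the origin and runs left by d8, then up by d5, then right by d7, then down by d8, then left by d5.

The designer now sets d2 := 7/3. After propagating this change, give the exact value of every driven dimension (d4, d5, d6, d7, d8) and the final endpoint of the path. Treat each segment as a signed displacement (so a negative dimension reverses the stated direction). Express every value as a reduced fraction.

Apply edit: d2 := 7/3
  d4 = d1*5 - d3 - d2 = -9
  d5 = d1/3 + d4 = -79/9
  d6 = d2 - d1*5 - d3*3 = -31
  d7 = 5 + d2 - d1*4 = 14/3
  d8 = d7/5 = 14/15
Walk from origin (0, 0):
  seg 1: left by d8 = 14/15 → (-14/15, 0)
  seg 2: up by d5 = -79/9 → (-14/15, -79/9)
  seg 3: right by d7 = 14/3 → (56/15, -79/9)
  seg 4: down by d8 = 14/15 → (56/15, -437/45)
  seg 5: left by d5 = -79/9 → (563/45, -437/45)

d4 = -9
d5 = -79/9
d6 = -31
d7 = 14/3
d8 = 14/15
endpoint = (563/45, -437/45)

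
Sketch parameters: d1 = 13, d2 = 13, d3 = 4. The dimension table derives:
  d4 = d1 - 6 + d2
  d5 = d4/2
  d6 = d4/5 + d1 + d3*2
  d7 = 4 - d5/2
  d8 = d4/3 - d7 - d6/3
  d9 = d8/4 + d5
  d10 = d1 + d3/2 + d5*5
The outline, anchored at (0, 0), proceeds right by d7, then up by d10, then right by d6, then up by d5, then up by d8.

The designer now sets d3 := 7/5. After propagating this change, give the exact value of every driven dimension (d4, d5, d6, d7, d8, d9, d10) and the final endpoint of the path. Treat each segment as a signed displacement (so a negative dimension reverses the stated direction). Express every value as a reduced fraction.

Apply edit: d3 := 7/5
  d4 = d1 - 6 + d2 = 20
  d5 = d4/2 = 10
  d6 = d4/5 + d1 + d3*2 = 99/5
  d7 = 4 - d5/2 = -1
  d8 = d4/3 - d7 - d6/3 = 16/15
  d9 = d8/4 + d5 = 154/15
  d10 = d1 + d3/2 + d5*5 = 637/10
Walk from origin (0, 0):
  seg 1: right by d7 = -1 → (-1, 0)
  seg 2: up by d10 = 637/10 → (-1, 637/10)
  seg 3: right by d6 = 99/5 → (94/5, 637/10)
  seg 4: up by d5 = 10 → (94/5, 737/10)
  seg 5: up by d8 = 16/15 → (94/5, 2243/30)

d4 = 20
d5 = 10
d6 = 99/5
d7 = -1
d8 = 16/15
d9 = 154/15
d10 = 637/10
endpoint = (94/5, 2243/30)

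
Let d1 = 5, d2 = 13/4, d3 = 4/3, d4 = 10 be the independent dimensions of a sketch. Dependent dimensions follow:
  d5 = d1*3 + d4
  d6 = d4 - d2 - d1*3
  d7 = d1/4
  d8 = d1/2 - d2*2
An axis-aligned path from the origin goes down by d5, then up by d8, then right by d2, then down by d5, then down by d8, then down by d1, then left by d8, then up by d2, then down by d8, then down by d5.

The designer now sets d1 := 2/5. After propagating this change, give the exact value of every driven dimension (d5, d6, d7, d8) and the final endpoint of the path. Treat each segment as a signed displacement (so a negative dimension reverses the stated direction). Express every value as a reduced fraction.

d5 = 56/5
d6 = 111/20
d7 = 1/10
d8 = -63/10
endpoint = (191/20, -489/20)

Apply edit: d1 := 2/5
  d5 = d1*3 + d4 = 56/5
  d6 = d4 - d2 - d1*3 = 111/20
  d7 = d1/4 = 1/10
  d8 = d1/2 - d2*2 = -63/10
Walk from origin (0, 0):
  seg 1: down by d5 = 56/5 → (0, -56/5)
  seg 2: up by d8 = -63/10 → (0, -35/2)
  seg 3: right by d2 = 13/4 → (13/4, -35/2)
  seg 4: down by d5 = 56/5 → (13/4, -287/10)
  seg 5: down by d8 = -63/10 → (13/4, -112/5)
  seg 6: down by d1 = 2/5 → (13/4, -114/5)
  seg 7: left by d8 = -63/10 → (191/20, -114/5)
  seg 8: up by d2 = 13/4 → (191/20, -391/20)
  seg 9: down by d8 = -63/10 → (191/20, -53/4)
  seg 10: down by d5 = 56/5 → (191/20, -489/20)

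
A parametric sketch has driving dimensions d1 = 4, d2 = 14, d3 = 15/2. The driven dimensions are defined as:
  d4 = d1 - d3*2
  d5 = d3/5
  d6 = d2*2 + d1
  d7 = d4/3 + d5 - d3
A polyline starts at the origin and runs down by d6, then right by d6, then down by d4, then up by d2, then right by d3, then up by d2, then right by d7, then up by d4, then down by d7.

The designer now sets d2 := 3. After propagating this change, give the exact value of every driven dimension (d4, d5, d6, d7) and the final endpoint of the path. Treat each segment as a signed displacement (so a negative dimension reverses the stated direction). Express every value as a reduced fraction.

Apply edit: d2 := 3
  d4 = d1 - d3*2 = -11
  d5 = d3/5 = 3/2
  d6 = d2*2 + d1 = 10
  d7 = d4/3 + d5 - d3 = -29/3
Walk from origin (0, 0):
  seg 1: down by d6 = 10 → (0, -10)
  seg 2: right by d6 = 10 → (10, -10)
  seg 3: down by d4 = -11 → (10, 1)
  seg 4: up by d2 = 3 → (10, 4)
  seg 5: right by d3 = 15/2 → (35/2, 4)
  seg 6: up by d2 = 3 → (35/2, 7)
  seg 7: right by d7 = -29/3 → (47/6, 7)
  seg 8: up by d4 = -11 → (47/6, -4)
  seg 9: down by d7 = -29/3 → (47/6, 17/3)

d4 = -11
d5 = 3/2
d6 = 10
d7 = -29/3
endpoint = (47/6, 17/3)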